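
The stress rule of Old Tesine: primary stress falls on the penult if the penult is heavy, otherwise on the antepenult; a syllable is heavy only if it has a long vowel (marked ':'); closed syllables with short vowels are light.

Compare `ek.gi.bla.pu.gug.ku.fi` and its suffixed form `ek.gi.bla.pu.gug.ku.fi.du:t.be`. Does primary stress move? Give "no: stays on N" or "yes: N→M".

yes: 5→8

Base `ek.gi.bla.pu.gug.ku.fi` (7 syllables):
  Weights: 5 gug L, 6 ku L, 7 fi L.
  The penult (syllable 6, ku) is light, so stress falls on the antepenult (syllable 5, gug).
  → primary stress on syllable 5.
Suffixed `ek.gi.bla.pu.gug.ku.fi.du:t.be` (9 syllables):
  Weights: 7 fi L, 8 du:t H, 9 be L.
  The penult (syllable 8, du:t) is heavy, so it takes stress.
  → primary stress on syllable 8.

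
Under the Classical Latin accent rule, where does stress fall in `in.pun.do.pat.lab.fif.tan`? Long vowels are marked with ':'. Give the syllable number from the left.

6

Classical Latin: stress the penult if heavy (long vowel or closed), else the antepenult.
Weights: 5 lab H, 6 fif H, 7 tan H.
The penult (syllable 6, fif) is heavy, so it takes stress.
Stress on syllable 6: in.pun.do.pat.lab.ˈfif.tan.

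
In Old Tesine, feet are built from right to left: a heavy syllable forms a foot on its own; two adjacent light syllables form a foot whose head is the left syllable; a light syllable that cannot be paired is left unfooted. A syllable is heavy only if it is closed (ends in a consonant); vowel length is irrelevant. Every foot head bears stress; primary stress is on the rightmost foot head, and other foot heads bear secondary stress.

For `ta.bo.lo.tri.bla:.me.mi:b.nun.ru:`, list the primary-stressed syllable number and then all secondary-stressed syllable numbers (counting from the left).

Weights: 1 ta L, 2 bo L, 3 lo L, 4 tri L, 5 bla: L, 6 me L, 7 mi:b H, 8 nun H, 9 ru: L.
Parse right to left (heavy = foot alone; LL = one foot; stranded L unfooted): (ˈta.bo) (ˈlo.tri) (ˈbla:.me) (ˈmi:b) (ˈnun) ru:.
Foot heads: 1, 3, 5, 7, 8.
Primary stress on the rightmost head = syllable 8.
Secondary stress on 1, 3, 5, 7: ˌta.bo.ˌlo.tri.ˌbla:.me.ˌmi:b.ˈnun.ru:.

primary 8, secondary 1, 3, 5, 7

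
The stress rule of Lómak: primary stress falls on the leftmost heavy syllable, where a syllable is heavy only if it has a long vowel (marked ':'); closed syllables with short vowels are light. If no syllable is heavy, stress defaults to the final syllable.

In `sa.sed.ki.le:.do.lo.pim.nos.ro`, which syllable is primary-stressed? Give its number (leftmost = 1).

4

Weights: 1 sa L, 2 sed L, 3 ki L, 4 le: H, 5 do L, 6 lo L, 7 pim L, 8 nos L, 9 ro L.
Heavy syllables in the domain: 4. The leftmost is syllable 4 (le:).
Primary stress: syllable 4 → sa.sed.ki.ˈle:.do.lo.pim.nos.ro.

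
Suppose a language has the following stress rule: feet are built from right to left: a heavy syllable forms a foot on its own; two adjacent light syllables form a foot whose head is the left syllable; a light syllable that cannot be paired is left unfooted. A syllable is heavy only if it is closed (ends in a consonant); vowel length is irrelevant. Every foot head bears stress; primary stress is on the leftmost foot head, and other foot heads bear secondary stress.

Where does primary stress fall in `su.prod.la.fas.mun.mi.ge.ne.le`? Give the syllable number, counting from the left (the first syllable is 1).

Weights: 1 su L, 2 prod H, 3 la L, 4 fas H, 5 mun H, 6 mi L, 7 ge L, 8 ne L, 9 le L.
Parse right to left (heavy = foot alone; LL = one foot; stranded L unfooted): su (ˈprod) la (ˈfas) (ˈmun) (ˈmi.ge) (ˈne.le).
Foot heads: 2, 4, 5, 6, 8.
Primary stress on the leftmost head = syllable 2.
Primary stress: syllable 2 → su.ˈprod.la.fas.mun.mi.ge.ne.le.

2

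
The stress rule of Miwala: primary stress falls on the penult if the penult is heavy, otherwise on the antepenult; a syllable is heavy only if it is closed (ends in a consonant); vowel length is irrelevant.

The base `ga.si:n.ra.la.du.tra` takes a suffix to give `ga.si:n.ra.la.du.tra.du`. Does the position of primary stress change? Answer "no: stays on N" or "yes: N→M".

Base `ga.si:n.ra.la.du.tra` (6 syllables):
  Weights: 4 la L, 5 du L, 6 tra L.
  The penult (syllable 5, du) is light, so stress falls on the antepenult (syllable 4, la).
  → primary stress on syllable 4.
Suffixed `ga.si:n.ra.la.du.tra.du` (7 syllables):
  Weights: 5 du L, 6 tra L, 7 du L.
  The penult (syllable 6, tra) is light, so stress falls on the antepenult (syllable 5, du).
  → primary stress on syllable 5.

yes: 4→5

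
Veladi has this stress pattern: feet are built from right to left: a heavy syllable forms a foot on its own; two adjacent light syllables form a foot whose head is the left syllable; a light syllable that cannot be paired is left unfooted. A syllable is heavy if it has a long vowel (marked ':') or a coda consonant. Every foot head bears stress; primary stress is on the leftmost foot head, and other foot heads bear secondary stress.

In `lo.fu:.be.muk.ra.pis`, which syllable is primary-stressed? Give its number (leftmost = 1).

2

Weights: 1 lo L, 2 fu: H, 3 be L, 4 muk H, 5 ra L, 6 pis H.
Parse right to left (heavy = foot alone; LL = one foot; stranded L unfooted): lo (ˈfu:) be (ˈmuk) ra (ˈpis).
Foot heads: 2, 4, 6.
Primary stress on the leftmost head = syllable 2.
Primary stress: syllable 2 → lo.ˈfu:.be.muk.ra.pis.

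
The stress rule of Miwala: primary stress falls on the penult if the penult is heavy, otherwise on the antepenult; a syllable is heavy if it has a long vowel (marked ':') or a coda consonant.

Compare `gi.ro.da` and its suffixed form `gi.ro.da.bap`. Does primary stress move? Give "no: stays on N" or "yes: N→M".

Base `gi.ro.da` (3 syllables):
  Weights: 1 gi L, 2 ro L, 3 da L.
  The penult (syllable 2, ro) is light, so stress falls on the antepenult (syllable 1, gi).
  → primary stress on syllable 1.
Suffixed `gi.ro.da.bap` (4 syllables):
  Weights: 2 ro L, 3 da L, 4 bap H.
  The penult (syllable 3, da) is light, so stress falls on the antepenult (syllable 2, ro).
  → primary stress on syllable 2.

yes: 1→2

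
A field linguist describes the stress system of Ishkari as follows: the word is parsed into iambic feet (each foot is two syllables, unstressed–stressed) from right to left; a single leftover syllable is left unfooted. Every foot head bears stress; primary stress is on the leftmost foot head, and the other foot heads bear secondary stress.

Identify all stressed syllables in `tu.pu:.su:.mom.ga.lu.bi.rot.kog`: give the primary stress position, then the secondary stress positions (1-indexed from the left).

Parse right to left into iambic (σˈσ) feet: tu (pu:.ˈsu:) (mom.ˈga) (lu.ˈbi) (rot.ˈkog). Syllable 1 is left unfooted.
Foot heads (stressed positions): 3, 5, 7, 9.
End Rule Leftmost: primary stress on the leftmost head = syllable 3.
Secondary stress on 5, 7, 9: tu.pu:.ˈsu:.mom.ˌga.lu.ˌbi.rot.ˌkog.

primary 3, secondary 5, 7, 9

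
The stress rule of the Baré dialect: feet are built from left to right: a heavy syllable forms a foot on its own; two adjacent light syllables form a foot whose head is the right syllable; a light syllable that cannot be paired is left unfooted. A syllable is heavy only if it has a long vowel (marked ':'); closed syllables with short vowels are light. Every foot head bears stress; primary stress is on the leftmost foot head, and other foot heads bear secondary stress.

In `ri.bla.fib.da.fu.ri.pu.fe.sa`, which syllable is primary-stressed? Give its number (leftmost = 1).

Weights: 1 ri L, 2 bla L, 3 fib L, 4 da L, 5 fu L, 6 ri L, 7 pu L, 8 fe L, 9 sa L.
Parse left to right (heavy = foot alone; LL = one foot; stranded L unfooted): (ri.ˈbla) (fib.ˈda) (fu.ˈri) (pu.ˈfe) sa.
Foot heads: 2, 4, 6, 8.
Primary stress on the leftmost head = syllable 2.
Primary stress: syllable 2 → ri.ˈbla.fib.da.fu.ri.pu.fe.sa.

2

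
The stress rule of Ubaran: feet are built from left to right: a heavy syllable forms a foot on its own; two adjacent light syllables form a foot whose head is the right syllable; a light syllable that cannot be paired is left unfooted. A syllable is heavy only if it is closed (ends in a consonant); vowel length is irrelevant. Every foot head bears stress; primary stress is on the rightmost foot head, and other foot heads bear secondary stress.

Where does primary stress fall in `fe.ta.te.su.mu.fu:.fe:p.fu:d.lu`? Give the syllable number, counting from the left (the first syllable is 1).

8

Weights: 1 fe L, 2 ta L, 3 te L, 4 su L, 5 mu L, 6 fu: L, 7 fe:p H, 8 fu:d H, 9 lu L.
Parse left to right (heavy = foot alone; LL = one foot; stranded L unfooted): (fe.ˈta) (te.ˈsu) (mu.ˈfu:) (ˈfe:p) (ˈfu:d) lu.
Foot heads: 2, 4, 6, 7, 8.
Primary stress on the rightmost head = syllable 8.
Primary stress: syllable 8 → fe.ta.te.su.mu.fu:.fe:p.ˈfu:d.lu.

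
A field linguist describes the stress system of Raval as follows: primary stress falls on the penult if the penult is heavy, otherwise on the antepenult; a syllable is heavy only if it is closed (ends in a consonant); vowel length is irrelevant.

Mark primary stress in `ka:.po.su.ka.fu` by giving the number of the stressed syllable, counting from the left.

Weights: 3 su L, 4 ka L, 5 fu L.
The penult (syllable 4, ka) is light, so stress falls on the antepenult (syllable 3, su).
Primary stress: syllable 3 → ka:.po.ˈsu.ka.fu.

3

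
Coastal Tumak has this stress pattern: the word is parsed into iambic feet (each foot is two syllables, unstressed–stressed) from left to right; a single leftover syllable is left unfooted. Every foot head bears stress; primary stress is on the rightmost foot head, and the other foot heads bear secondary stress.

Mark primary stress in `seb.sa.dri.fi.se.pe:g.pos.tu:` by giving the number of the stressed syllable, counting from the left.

8

Parse left to right into iambic (σˈσ) feet: (seb.ˈsa) (dri.ˈfi) (se.ˈpe:g) (pos.ˈtu:).
Foot heads (stressed positions): 2, 4, 6, 8.
End Rule Rightmost: primary stress on the rightmost head = syllable 8.
Primary stress: syllable 8 → seb.sa.dri.fi.se.pe:g.pos.ˈtu:.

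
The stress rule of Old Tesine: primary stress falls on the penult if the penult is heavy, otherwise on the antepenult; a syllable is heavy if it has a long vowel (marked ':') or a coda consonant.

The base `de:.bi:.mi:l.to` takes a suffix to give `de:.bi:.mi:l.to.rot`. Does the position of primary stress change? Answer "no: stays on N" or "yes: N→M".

no: stays on 3

Base `de:.bi:.mi:l.to` (4 syllables):
  Weights: 2 bi: H, 3 mi:l H, 4 to L.
  The penult (syllable 3, mi:l) is heavy, so it takes stress.
  → primary stress on syllable 3.
Suffixed `de:.bi:.mi:l.to.rot` (5 syllables):
  Weights: 3 mi:l H, 4 to L, 5 rot H.
  The penult (syllable 4, to) is light, so stress falls on the antepenult (syllable 3, mi:l).
  → primary stress on syllable 3.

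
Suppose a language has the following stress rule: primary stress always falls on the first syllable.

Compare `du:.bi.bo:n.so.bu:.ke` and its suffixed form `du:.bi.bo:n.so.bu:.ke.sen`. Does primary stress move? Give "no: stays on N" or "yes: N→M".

Base `du:.bi.bo:n.so.bu:.ke` (6 syllables):
  The word has 6 syllables; the first syllable is syllable 1 (du:).
  → primary stress on syllable 1.
Suffixed `du:.bi.bo:n.so.bu:.ke.sen` (7 syllables):
  The word has 7 syllables; the first syllable is syllable 1 (du:).
  → primary stress on syllable 1.

no: stays on 1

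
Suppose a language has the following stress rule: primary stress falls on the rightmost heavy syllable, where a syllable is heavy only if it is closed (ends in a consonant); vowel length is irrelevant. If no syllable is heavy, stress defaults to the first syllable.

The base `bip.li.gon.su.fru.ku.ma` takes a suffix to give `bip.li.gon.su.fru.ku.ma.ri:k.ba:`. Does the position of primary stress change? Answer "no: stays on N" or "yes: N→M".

yes: 3→8

Base `bip.li.gon.su.fru.ku.ma` (7 syllables):
  Weights: 1 bip H, 2 li L, 3 gon H, 4 su L, 5 fru L, 6 ku L, 7 ma L.
  Heavy syllables in the domain: 1, 3. The rightmost is syllable 3 (gon).
  → primary stress on syllable 3.
Suffixed `bip.li.gon.su.fru.ku.ma.ri:k.ba:` (9 syllables):
  Weights: 1 bip H, 2 li L, 3 gon H, 4 su L, 5 fru L, 6 ku L, 7 ma L, 8 ri:k H, 9 ba: L.
  Heavy syllables in the domain: 1, 3, 8. The rightmost is syllable 8 (ri:k).
  → primary stress on syllable 8.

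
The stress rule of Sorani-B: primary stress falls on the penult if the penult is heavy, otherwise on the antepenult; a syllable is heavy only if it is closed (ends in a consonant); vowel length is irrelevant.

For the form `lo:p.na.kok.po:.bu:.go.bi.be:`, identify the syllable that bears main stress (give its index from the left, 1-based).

Weights: 6 go L, 7 bi L, 8 be: L.
The penult (syllable 7, bi) is light, so stress falls on the antepenult (syllable 6, go).
Primary stress: syllable 6 → lo:p.na.kok.po:.bu:.ˈgo.bi.be:.

6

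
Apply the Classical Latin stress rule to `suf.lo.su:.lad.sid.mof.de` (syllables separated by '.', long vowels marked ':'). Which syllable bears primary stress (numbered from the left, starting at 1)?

6

Classical Latin: stress the penult if heavy (long vowel or closed), else the antepenult.
Weights: 5 sid H, 6 mof H, 7 de L.
The penult (syllable 6, mof) is heavy, so it takes stress.
Stress on syllable 6: suf.lo.su:.lad.sid.ˈmof.de.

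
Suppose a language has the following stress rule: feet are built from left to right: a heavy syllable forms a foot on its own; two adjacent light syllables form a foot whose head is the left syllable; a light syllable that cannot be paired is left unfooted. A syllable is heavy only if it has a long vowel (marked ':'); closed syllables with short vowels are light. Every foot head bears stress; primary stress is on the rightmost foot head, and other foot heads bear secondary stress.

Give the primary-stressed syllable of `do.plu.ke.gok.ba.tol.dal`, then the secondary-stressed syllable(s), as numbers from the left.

Weights: 1 do L, 2 plu L, 3 ke L, 4 gok L, 5 ba L, 6 tol L, 7 dal L.
Parse left to right (heavy = foot alone; LL = one foot; stranded L unfooted): (ˈdo.plu) (ˈke.gok) (ˈba.tol) dal.
Foot heads: 1, 3, 5.
Primary stress on the rightmost head = syllable 5.
Secondary stress on 1, 3: ˌdo.plu.ˌke.gok.ˈba.tol.dal.

primary 5, secondary 1, 3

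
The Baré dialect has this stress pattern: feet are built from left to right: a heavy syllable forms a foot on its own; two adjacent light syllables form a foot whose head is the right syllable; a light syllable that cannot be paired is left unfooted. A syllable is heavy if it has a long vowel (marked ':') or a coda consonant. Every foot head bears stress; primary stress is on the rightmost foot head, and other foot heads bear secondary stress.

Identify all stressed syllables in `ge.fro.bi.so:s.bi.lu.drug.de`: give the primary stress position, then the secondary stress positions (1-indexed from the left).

primary 7, secondary 2, 4, 6

Weights: 1 ge L, 2 fro L, 3 bi L, 4 so:s H, 5 bi L, 6 lu L, 7 drug H, 8 de L.
Parse left to right (heavy = foot alone; LL = one foot; stranded L unfooted): (ge.ˈfro) bi (ˈso:s) (bi.ˈlu) (ˈdrug) de.
Foot heads: 2, 4, 6, 7.
Primary stress on the rightmost head = syllable 7.
Secondary stress on 2, 4, 6: ge.ˌfro.bi.ˌso:s.bi.ˌlu.ˈdrug.de.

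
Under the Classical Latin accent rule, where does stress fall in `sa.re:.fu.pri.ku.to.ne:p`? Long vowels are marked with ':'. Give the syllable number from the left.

5

Classical Latin: stress the penult if heavy (long vowel or closed), else the antepenult.
Weights: 5 ku L, 6 to L, 7 ne:p H.
The penult (syllable 6, to) is light, so stress falls on the antepenult (syllable 5, ku).
Stress on syllable 5: sa.re:.fu.pri.ˈku.to.ne:p.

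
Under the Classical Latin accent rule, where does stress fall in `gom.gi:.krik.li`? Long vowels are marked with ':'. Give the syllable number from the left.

Classical Latin: stress the penult if heavy (long vowel or closed), else the antepenult.
Weights: 2 gi: H, 3 krik H, 4 li L.
The penult (syllable 3, krik) is heavy, so it takes stress.
Stress on syllable 3: gom.gi:.ˈkrik.li.

3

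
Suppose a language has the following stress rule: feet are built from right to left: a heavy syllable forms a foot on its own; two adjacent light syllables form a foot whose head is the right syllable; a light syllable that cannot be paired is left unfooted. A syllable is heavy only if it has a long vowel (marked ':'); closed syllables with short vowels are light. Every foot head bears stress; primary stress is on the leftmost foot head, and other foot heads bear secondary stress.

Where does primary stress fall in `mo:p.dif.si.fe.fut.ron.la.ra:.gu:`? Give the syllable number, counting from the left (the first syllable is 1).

1

Weights: 1 mo:p H, 2 dif L, 3 si L, 4 fe L, 5 fut L, 6 ron L, 7 la L, 8 ra: H, 9 gu: H.
Parse right to left (heavy = foot alone; LL = one foot; stranded L unfooted): (ˈmo:p) (dif.ˈsi) (fe.ˈfut) (ron.ˈla) (ˈra:) (ˈgu:).
Foot heads: 1, 3, 5, 7, 8, 9.
Primary stress on the leftmost head = syllable 1.
Primary stress: syllable 1 → ˈmo:p.dif.si.fe.fut.ron.la.ra:.gu:.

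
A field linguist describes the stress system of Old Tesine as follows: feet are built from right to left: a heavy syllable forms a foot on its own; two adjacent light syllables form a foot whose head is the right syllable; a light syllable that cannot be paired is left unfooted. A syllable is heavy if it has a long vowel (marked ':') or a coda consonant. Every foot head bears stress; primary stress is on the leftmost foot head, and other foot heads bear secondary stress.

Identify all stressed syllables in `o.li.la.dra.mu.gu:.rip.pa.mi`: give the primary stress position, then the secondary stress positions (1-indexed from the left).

Weights: 1 o L, 2 li L, 3 la L, 4 dra L, 5 mu L, 6 gu: H, 7 rip H, 8 pa L, 9 mi L.
Parse right to left (heavy = foot alone; LL = one foot; stranded L unfooted): o (li.ˈla) (dra.ˈmu) (ˈgu:) (ˈrip) (pa.ˈmi).
Foot heads: 3, 5, 6, 7, 9.
Primary stress on the leftmost head = syllable 3.
Secondary stress on 5, 6, 7, 9: o.li.ˈla.dra.ˌmu.ˌgu:.ˌrip.pa.ˌmi.

primary 3, secondary 5, 6, 7, 9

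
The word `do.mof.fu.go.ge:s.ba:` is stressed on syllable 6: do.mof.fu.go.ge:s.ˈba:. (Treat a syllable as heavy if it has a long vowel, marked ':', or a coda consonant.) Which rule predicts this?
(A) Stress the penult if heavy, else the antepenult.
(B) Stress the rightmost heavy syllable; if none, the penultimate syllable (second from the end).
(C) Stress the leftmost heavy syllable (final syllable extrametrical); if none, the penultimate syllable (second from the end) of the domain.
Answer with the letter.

B

Rule A → syllable 5 (observed: 6).
Rule B → syllable 6 ✓.
Rule C → syllable 2 (observed: 6).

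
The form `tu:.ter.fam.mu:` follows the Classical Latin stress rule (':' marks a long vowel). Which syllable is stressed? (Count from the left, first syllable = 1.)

Classical Latin: stress the penult if heavy (long vowel or closed), else the antepenult.
Weights: 2 ter H, 3 fam H, 4 mu: H.
The penult (syllable 3, fam) is heavy, so it takes stress.
Stress on syllable 3: tu:.ter.ˈfam.mu:.

3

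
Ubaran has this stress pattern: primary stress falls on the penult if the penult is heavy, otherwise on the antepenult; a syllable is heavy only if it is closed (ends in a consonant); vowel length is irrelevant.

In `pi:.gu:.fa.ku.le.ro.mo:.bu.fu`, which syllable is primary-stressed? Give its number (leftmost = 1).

Weights: 7 mo: L, 8 bu L, 9 fu L.
The penult (syllable 8, bu) is light, so stress falls on the antepenult (syllable 7, mo:).
Primary stress: syllable 7 → pi:.gu:.fa.ku.le.ro.ˈmo:.bu.fu.

7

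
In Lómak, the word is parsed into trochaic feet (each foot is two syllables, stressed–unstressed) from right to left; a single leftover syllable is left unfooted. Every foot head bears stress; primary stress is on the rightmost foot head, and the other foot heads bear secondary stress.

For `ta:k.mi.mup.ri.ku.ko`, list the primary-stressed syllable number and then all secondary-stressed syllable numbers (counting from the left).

Parse right to left into trochaic (ˈσσ) feet: (ˈta:k.mi) (ˈmup.ri) (ˈku.ko).
Foot heads (stressed positions): 1, 3, 5.
End Rule Rightmost: primary stress on the rightmost head = syllable 5.
Secondary stress on 1, 3: ˌta:k.mi.ˌmup.ri.ˈku.ko.

primary 5, secondary 1, 3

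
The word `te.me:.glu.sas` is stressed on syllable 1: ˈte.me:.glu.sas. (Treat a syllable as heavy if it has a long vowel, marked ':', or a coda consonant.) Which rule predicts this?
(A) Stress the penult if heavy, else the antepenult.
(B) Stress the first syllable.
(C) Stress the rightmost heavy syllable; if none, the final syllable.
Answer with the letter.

Rule A → syllable 2 (observed: 1).
Rule B → syllable 1 ✓.
Rule C → syllable 4 (observed: 1).

B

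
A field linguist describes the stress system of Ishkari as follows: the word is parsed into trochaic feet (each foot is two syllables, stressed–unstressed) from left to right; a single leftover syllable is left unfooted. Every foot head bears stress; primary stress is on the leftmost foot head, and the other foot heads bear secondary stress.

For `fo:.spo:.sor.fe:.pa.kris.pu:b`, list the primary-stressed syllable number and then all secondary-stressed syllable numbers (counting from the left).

Parse left to right into trochaic (ˈσσ) feet: (ˈfo:.spo:) (ˈsor.fe:) (ˈpa.kris) pu:b. Syllable 7 is left unfooted.
Foot heads (stressed positions): 1, 3, 5.
End Rule Leftmost: primary stress on the leftmost head = syllable 1.
Secondary stress on 3, 5: ˈfo:.spo:.ˌsor.fe:.ˌpa.kris.pu:b.

primary 1, secondary 3, 5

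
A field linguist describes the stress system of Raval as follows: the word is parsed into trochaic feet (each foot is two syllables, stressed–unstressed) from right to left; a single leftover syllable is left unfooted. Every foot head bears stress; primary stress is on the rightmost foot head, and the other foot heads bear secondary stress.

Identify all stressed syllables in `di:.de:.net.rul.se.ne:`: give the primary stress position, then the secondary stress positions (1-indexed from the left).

primary 5, secondary 1, 3

Parse right to left into trochaic (ˈσσ) feet: (ˈdi:.de:) (ˈnet.rul) (ˈse.ne:).
Foot heads (stressed positions): 1, 3, 5.
End Rule Rightmost: primary stress on the rightmost head = syllable 5.
Secondary stress on 1, 3: ˌdi:.de:.ˌnet.rul.ˈse.ne:.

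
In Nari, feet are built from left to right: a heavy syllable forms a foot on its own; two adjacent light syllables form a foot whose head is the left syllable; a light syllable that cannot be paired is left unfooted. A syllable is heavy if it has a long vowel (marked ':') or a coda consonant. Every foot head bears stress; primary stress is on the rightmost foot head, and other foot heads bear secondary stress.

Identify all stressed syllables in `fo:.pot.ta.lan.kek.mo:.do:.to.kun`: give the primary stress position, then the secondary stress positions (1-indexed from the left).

primary 9, secondary 1, 2, 4, 5, 6, 7

Weights: 1 fo: H, 2 pot H, 3 ta L, 4 lan H, 5 kek H, 6 mo: H, 7 do: H, 8 to L, 9 kun H.
Parse left to right (heavy = foot alone; LL = one foot; stranded L unfooted): (ˈfo:) (ˈpot) ta (ˈlan) (ˈkek) (ˈmo:) (ˈdo:) to (ˈkun).
Foot heads: 1, 2, 4, 5, 6, 7, 9.
Primary stress on the rightmost head = syllable 9.
Secondary stress on 1, 2, 4, 5, 6, 7: ˌfo:.ˌpot.ta.ˌlan.ˌkek.ˌmo:.ˌdo:.to.ˈkun.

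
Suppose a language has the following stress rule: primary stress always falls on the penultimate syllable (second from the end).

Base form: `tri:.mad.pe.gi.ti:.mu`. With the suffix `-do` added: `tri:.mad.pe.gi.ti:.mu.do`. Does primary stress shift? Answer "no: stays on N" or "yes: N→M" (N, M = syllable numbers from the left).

Base `tri:.mad.pe.gi.ti:.mu` (6 syllables):
  The word has 6 syllables; the penultimate syllable (second from the end) is syllable 5 (ti:).
  → primary stress on syllable 5.
Suffixed `tri:.mad.pe.gi.ti:.mu.do` (7 syllables):
  The word has 7 syllables; the penultimate syllable (second from the end) is syllable 6 (mu).
  → primary stress on syllable 6.

yes: 5→6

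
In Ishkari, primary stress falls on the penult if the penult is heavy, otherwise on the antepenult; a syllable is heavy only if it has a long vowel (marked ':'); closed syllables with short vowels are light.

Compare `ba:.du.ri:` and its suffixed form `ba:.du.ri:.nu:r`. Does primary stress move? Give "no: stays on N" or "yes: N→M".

Base `ba:.du.ri:` (3 syllables):
  Weights: 1 ba: H, 2 du L, 3 ri: H.
  The penult (syllable 2, du) is light, so stress falls on the antepenult (syllable 1, ba:).
  → primary stress on syllable 1.
Suffixed `ba:.du.ri:.nu:r` (4 syllables):
  Weights: 2 du L, 3 ri: H, 4 nu:r H.
  The penult (syllable 3, ri:) is heavy, so it takes stress.
  → primary stress on syllable 3.

yes: 1→3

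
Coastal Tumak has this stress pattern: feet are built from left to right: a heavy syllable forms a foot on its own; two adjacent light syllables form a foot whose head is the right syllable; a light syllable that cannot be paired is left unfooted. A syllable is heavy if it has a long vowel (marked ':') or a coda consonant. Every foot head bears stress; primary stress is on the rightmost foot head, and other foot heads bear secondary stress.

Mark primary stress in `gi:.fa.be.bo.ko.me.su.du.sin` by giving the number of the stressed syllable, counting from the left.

9

Weights: 1 gi: H, 2 fa L, 3 be L, 4 bo L, 5 ko L, 6 me L, 7 su L, 8 du L, 9 sin H.
Parse left to right (heavy = foot alone; LL = one foot; stranded L unfooted): (ˈgi:) (fa.ˈbe) (bo.ˈko) (me.ˈsu) du (ˈsin).
Foot heads: 1, 3, 5, 7, 9.
Primary stress on the rightmost head = syllable 9.
Primary stress: syllable 9 → gi:.fa.be.bo.ko.me.su.du.ˈsin.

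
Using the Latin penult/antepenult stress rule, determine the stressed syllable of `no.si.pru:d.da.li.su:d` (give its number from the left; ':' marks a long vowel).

4

Classical Latin: stress the penult if heavy (long vowel or closed), else the antepenult.
Weights: 4 da L, 5 li L, 6 su:d H.
The penult (syllable 5, li) is light, so stress falls on the antepenult (syllable 4, da).
Stress on syllable 4: no.si.pru:d.ˈda.li.su:d.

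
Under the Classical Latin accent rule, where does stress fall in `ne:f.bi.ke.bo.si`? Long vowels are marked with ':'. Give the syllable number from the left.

3

Classical Latin: stress the penult if heavy (long vowel or closed), else the antepenult.
Weights: 3 ke L, 4 bo L, 5 si L.
The penult (syllable 4, bo) is light, so stress falls on the antepenult (syllable 3, ke).
Stress on syllable 3: ne:f.bi.ˈke.bo.si.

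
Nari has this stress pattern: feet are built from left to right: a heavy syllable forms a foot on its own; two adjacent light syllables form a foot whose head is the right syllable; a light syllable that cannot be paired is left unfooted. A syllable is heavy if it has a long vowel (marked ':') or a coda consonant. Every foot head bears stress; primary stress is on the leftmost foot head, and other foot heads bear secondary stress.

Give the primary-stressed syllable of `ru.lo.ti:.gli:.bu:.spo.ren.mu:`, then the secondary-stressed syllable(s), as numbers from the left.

primary 2, secondary 3, 4, 5, 7, 8

Weights: 1 ru L, 2 lo L, 3 ti: H, 4 gli: H, 5 bu: H, 6 spo L, 7 ren H, 8 mu: H.
Parse left to right (heavy = foot alone; LL = one foot; stranded L unfooted): (ru.ˈlo) (ˈti:) (ˈgli:) (ˈbu:) spo (ˈren) (ˈmu:).
Foot heads: 2, 3, 4, 5, 7, 8.
Primary stress on the leftmost head = syllable 2.
Secondary stress on 3, 4, 5, 7, 8: ru.ˈlo.ˌti:.ˌgli:.ˌbu:.spo.ˌren.ˌmu:.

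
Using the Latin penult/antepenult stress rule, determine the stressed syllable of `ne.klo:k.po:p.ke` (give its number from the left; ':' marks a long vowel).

3

Classical Latin: stress the penult if heavy (long vowel or closed), else the antepenult.
Weights: 2 klo:k H, 3 po:p H, 4 ke L.
The penult (syllable 3, po:p) is heavy, so it takes stress.
Stress on syllable 3: ne.klo:k.ˈpo:p.ke.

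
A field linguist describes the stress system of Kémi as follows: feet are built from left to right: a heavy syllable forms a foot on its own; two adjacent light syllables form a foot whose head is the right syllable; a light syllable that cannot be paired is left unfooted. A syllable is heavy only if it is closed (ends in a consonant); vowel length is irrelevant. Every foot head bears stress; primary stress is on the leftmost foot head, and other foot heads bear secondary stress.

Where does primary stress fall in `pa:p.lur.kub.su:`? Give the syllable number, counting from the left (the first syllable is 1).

1

Weights: 1 pa:p H, 2 lur H, 3 kub H, 4 su: L.
Parse left to right (heavy = foot alone; LL = one foot; stranded L unfooted): (ˈpa:p) (ˈlur) (ˈkub) su:.
Foot heads: 1, 2, 3.
Primary stress on the leftmost head = syllable 1.
Primary stress: syllable 1 → ˈpa:p.lur.kub.su:.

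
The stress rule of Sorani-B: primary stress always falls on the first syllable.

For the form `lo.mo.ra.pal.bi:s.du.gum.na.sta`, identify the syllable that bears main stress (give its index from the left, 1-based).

1

The word has 9 syllables; the first syllable is syllable 1 (lo).
Primary stress: syllable 1 → ˈlo.mo.ra.pal.bi:s.du.gum.na.sta.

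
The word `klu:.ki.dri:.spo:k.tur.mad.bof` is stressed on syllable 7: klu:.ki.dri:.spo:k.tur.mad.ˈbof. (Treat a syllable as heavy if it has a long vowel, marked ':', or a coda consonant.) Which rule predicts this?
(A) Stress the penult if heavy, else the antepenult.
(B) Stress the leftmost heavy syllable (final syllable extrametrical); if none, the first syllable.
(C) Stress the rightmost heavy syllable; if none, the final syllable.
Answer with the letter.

Rule A → syllable 6 (observed: 7).
Rule B → syllable 1 (observed: 7).
Rule C → syllable 7 ✓.

C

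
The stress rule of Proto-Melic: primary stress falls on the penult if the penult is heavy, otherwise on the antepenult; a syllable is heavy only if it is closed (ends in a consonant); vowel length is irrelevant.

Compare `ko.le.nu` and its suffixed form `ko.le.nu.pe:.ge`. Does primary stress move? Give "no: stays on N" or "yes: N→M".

Base `ko.le.nu` (3 syllables):
  Weights: 1 ko L, 2 le L, 3 nu L.
  The penult (syllable 2, le) is light, so stress falls on the antepenult (syllable 1, ko).
  → primary stress on syllable 1.
Suffixed `ko.le.nu.pe:.ge` (5 syllables):
  Weights: 3 nu L, 4 pe: L, 5 ge L.
  The penult (syllable 4, pe:) is light, so stress falls on the antepenult (syllable 3, nu).
  → primary stress on syllable 3.

yes: 1→3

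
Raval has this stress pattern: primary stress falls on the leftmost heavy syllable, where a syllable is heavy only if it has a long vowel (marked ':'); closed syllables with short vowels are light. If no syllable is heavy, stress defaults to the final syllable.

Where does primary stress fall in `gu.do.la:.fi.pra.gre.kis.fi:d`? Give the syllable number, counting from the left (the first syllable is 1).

Weights: 1 gu L, 2 do L, 3 la: H, 4 fi L, 5 pra L, 6 gre L, 7 kis L, 8 fi:d H.
Heavy syllables in the domain: 3, 8. The leftmost is syllable 3 (la:).
Primary stress: syllable 3 → gu.do.ˈla:.fi.pra.gre.kis.fi:d.

3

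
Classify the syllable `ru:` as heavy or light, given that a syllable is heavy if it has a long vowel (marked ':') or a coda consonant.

`ru:`: long vowel, open (no coda). Long vowel → heavy.

heavy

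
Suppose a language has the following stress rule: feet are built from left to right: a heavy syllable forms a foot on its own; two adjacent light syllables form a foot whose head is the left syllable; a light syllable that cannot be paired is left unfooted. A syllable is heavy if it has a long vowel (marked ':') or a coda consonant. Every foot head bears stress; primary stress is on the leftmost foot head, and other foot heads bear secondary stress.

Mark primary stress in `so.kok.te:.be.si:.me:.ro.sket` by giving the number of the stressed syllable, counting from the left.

Weights: 1 so L, 2 kok H, 3 te: H, 4 be L, 5 si: H, 6 me: H, 7 ro L, 8 sket H.
Parse left to right (heavy = foot alone; LL = one foot; stranded L unfooted): so (ˈkok) (ˈte:) be (ˈsi:) (ˈme:) ro (ˈsket).
Foot heads: 2, 3, 5, 6, 8.
Primary stress on the leftmost head = syllable 2.
Primary stress: syllable 2 → so.ˈkok.te:.be.si:.me:.ro.sket.

2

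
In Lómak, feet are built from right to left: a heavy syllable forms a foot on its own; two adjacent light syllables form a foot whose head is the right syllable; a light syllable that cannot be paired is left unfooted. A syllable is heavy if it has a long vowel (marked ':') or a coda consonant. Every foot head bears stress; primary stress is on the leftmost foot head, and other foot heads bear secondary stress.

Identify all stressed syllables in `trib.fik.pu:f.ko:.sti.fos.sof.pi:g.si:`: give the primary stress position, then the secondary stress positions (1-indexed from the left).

Weights: 1 trib H, 2 fik H, 3 pu:f H, 4 ko: H, 5 sti L, 6 fos H, 7 sof H, 8 pi:g H, 9 si: H.
Parse right to left (heavy = foot alone; LL = one foot; stranded L unfooted): (ˈtrib) (ˈfik) (ˈpu:f) (ˈko:) sti (ˈfos) (ˈsof) (ˈpi:g) (ˈsi:).
Foot heads: 1, 2, 3, 4, 6, 7, 8, 9.
Primary stress on the leftmost head = syllable 1.
Secondary stress on 2, 3, 4, 6, 7, 8, 9: ˈtrib.ˌfik.ˌpu:f.ˌko:.sti.ˌfos.ˌsof.ˌpi:g.ˌsi:.

primary 1, secondary 2, 3, 4, 6, 7, 8, 9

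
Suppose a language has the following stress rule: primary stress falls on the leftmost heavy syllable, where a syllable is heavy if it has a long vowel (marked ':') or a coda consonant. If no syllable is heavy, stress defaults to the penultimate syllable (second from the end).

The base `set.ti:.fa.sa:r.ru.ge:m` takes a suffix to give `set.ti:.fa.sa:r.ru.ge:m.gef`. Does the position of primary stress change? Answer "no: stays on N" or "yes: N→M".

no: stays on 1

Base `set.ti:.fa.sa:r.ru.ge:m` (6 syllables):
  Weights: 1 set H, 2 ti: H, 3 fa L, 4 sa:r H, 5 ru L, 6 ge:m H.
  Heavy syllables in the domain: 1, 2, 4, 6. The leftmost is syllable 1 (set).
  → primary stress on syllable 1.
Suffixed `set.ti:.fa.sa:r.ru.ge:m.gef` (7 syllables):
  Weights: 1 set H, 2 ti: H, 3 fa L, 4 sa:r H, 5 ru L, 6 ge:m H, 7 gef H.
  Heavy syllables in the domain: 1, 2, 4, 6, 7. The leftmost is syllable 1 (set).
  → primary stress on syllable 1.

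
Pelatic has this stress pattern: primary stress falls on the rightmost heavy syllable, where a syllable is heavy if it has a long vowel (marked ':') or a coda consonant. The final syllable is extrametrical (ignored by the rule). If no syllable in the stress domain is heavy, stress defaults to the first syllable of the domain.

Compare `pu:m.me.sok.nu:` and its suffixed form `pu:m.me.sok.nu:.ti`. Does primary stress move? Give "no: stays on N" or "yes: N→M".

Base `pu:m.me.sok.nu:` (4 syllables):
  The final syllable (4, nu:) is extrametrical; the stress domain is syllables 1–3.
  Weights: 1 pu:m H, 2 me L, 3 sok H.
  Heavy syllables in the domain: 1, 3. The rightmost is syllable 3 (sok).
  → primary stress on syllable 3.
Suffixed `pu:m.me.sok.nu:.ti` (5 syllables):
  The final syllable (5, ti) is extrametrical; the stress domain is syllables 1–4.
  Weights: 1 pu:m H, 2 me L, 3 sok H, 4 nu: H.
  Heavy syllables in the domain: 1, 3, 4. The rightmost is syllable 4 (nu:).
  → primary stress on syllable 4.

yes: 3→4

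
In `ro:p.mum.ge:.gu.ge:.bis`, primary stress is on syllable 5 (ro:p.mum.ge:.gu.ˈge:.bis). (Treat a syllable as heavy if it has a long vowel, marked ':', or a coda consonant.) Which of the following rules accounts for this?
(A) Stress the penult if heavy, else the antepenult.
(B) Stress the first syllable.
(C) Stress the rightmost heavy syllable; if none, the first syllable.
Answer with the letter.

A

Rule A → syllable 5 ✓.
Rule B → syllable 1 (observed: 5).
Rule C → syllable 6 (observed: 5).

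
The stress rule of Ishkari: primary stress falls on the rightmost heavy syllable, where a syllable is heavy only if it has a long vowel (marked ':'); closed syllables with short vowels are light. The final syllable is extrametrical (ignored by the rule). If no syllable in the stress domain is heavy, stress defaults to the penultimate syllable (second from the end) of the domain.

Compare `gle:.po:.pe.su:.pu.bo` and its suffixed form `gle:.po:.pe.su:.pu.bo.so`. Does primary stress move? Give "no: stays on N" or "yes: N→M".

Base `gle:.po:.pe.su:.pu.bo` (6 syllables):
  The final syllable (6, bo) is extrametrical; the stress domain is syllables 1–5.
  Weights: 1 gle: H, 2 po: H, 3 pe L, 4 su: H, 5 pu L.
  Heavy syllables in the domain: 1, 2, 4. The rightmost is syllable 4 (su:).
  → primary stress on syllable 4.
Suffixed `gle:.po:.pe.su:.pu.bo.so` (7 syllables):
  The final syllable (7, so) is extrametrical; the stress domain is syllables 1–6.
  Weights: 1 gle: H, 2 po: H, 3 pe L, 4 su: H, 5 pu L, 6 bo L.
  Heavy syllables in the domain: 1, 2, 4. The rightmost is syllable 4 (su:).
  → primary stress on syllable 4.

no: stays on 4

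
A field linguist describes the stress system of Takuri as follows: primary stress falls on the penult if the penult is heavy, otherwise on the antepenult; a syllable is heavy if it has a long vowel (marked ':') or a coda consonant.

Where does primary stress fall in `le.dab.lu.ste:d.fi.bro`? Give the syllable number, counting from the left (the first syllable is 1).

Weights: 4 ste:d H, 5 fi L, 6 bro L.
The penult (syllable 5, fi) is light, so stress falls on the antepenult (syllable 4, ste:d).
Primary stress: syllable 4 → le.dab.lu.ˈste:d.fi.bro.

4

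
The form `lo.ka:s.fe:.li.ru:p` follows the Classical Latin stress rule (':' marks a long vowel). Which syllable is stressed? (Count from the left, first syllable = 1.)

3

Classical Latin: stress the penult if heavy (long vowel or closed), else the antepenult.
Weights: 3 fe: H, 4 li L, 5 ru:p H.
The penult (syllable 4, li) is light, so stress falls on the antepenult (syllable 3, fe:).
Stress on syllable 3: lo.ka:s.ˈfe:.li.ru:p.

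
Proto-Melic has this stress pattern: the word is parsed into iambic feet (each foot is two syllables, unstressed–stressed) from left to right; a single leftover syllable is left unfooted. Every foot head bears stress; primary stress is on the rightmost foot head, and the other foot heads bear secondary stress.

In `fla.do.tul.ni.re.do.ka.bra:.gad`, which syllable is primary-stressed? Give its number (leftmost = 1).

8

Parse left to right into iambic (σˈσ) feet: (fla.ˈdo) (tul.ˈni) (re.ˈdo) (ka.ˈbra:) gad. Syllable 9 is left unfooted.
Foot heads (stressed positions): 2, 4, 6, 8.
End Rule Rightmost: primary stress on the rightmost head = syllable 8.
Primary stress: syllable 8 → fla.do.tul.ni.re.do.ka.ˈbra:.gad.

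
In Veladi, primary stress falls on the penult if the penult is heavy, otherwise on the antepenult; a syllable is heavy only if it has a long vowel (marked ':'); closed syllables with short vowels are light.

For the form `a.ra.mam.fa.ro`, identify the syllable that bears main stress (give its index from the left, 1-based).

Weights: 3 mam L, 4 fa L, 5 ro L.
The penult (syllable 4, fa) is light, so stress falls on the antepenult (syllable 3, mam).
Primary stress: syllable 3 → a.ra.ˈmam.fa.ro.

3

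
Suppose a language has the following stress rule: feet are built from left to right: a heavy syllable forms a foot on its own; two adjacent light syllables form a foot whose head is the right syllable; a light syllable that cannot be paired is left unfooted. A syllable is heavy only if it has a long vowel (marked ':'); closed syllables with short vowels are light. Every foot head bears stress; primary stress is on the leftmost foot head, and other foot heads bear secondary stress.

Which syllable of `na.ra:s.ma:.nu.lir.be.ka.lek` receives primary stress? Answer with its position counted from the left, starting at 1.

Weights: 1 na L, 2 ra:s H, 3 ma: H, 4 nu L, 5 lir L, 6 be L, 7 ka L, 8 lek L.
Parse left to right (heavy = foot alone; LL = one foot; stranded L unfooted): na (ˈra:s) (ˈma:) (nu.ˈlir) (be.ˈka) lek.
Foot heads: 2, 3, 5, 7.
Primary stress on the leftmost head = syllable 2.
Primary stress: syllable 2 → na.ˈra:s.ma:.nu.lir.be.ka.lek.

2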